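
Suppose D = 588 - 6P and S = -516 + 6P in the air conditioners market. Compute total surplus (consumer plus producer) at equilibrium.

Total surplus = 216

Equilibrium: 588 - 6P = -516 + 6P gives P* = 92, Q* = 36.
Demand choke price: P = 98; supply starts at P = 86.
CS = ½(98 − 92)(36) = 108; PS = ½(92 − 86)(36) = 108.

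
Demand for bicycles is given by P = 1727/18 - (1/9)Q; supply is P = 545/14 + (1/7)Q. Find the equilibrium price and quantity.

Set the two price expressions equal: 1727/18 - (1/9)Q = 545/14 + (1/7)Q.
3592/63 = (16/63)Q, so Q* = 224.5.
P* = 1727/18 − (1/9)(224.5) = 71.

P* = 71, Q* = 224.5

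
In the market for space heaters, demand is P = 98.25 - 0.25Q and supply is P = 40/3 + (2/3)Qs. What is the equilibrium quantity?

Set the two price expressions equal: 98.25 - 0.25Q = 40/3 + (2/3)Q.
1019/12 = (11/12)Q, so Q* = 1019/11.
P* = 98.25 − (0.25)(1019/11) = 826/11.

Q* = 1019/11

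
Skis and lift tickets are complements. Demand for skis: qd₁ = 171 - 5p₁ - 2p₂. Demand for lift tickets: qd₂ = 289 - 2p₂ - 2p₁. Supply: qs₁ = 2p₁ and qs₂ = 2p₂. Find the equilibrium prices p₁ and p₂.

p₁ = 53/12, p₂ = 1681/24

Market 1: 171 - 5p₁ - 2p₂ = 2p₁ → 7p₁ + 2p₂ = 171.
Market 2: 4p₂ + 2p₁ = 289.
Eliminating p₂: 4×(1) − 2×(2) gives 24p₁ = 106, so p₁ = 53/12.
Back-substitute into (2): p₂ = (289 − 2×53/12) / 4 = 1681/24.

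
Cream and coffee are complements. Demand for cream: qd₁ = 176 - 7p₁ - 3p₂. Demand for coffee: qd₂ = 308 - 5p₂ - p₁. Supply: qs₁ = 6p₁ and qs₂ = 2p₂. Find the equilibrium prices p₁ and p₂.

Market 1: 176 - 7p₁ - 3p₂ = 6p₁ → 13p₁ + 3p₂ = 176.
Market 2: 7p₂ + p₁ = 308.
Eliminating p₂: 7×(1) − 3×(2) gives 88p₁ = 308, so p₁ = 3.5.
Back-substitute into (2): p₂ = (308 − 1×3.5) / 7 = 43.5.

p₁ = 3.5, p₂ = 43.5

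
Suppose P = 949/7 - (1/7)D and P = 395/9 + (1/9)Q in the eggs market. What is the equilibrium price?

Set the two price expressions equal: 949/7 - (1/7)Q = 395/9 + (1/9)Q.
5776/63 = (16/63)Q, so Q* = 361.
P* = 949/7 − (1/7)(361) = 84.

P* = 84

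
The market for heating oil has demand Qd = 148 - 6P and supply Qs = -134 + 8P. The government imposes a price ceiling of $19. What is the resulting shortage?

Shortage = 16

Equilibrium price would be P* = 141/7, so the ceiling at 19 binds.
At P = 19: Qd = 148 − 6(19) = 34, Qs = -134 + 8(19) = 18.
Shortage = 34 − 18 = 16.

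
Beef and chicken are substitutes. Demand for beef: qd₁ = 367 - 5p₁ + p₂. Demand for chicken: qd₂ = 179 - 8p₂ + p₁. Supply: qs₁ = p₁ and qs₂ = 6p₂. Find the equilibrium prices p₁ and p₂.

Market 1: 367 - 5p₁ + p₂ = p₁ → 6p₁ - p₂ = 367.
Market 2: 14p₂ - p₁ = 179.
Eliminating p₂: 14×(1) + 1×(2) gives 83p₁ = 5317, so p₁ = 5317/83.
Back-substitute into (2): p₂ = (179 + 1×5317/83) / 14 = 1441/83.

p₁ = 5317/83, p₂ = 1441/83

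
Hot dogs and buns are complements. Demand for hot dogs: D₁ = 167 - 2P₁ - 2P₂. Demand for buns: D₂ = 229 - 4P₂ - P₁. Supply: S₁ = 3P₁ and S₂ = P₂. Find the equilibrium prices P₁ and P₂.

Market 1: 167 - 2P₁ - 2P₂ = 3P₁ → 5P₁ + 2P₂ = 167.
Market 2: 5P₂ + P₁ = 229.
Eliminating P₂: 5×(1) − 2×(2) gives 23P₁ = 377, so P₁ = 377/23.
Back-substitute into (2): P₂ = (229 − 1×377/23) / 5 = 978/23.

P₁ = 377/23, P₂ = 978/23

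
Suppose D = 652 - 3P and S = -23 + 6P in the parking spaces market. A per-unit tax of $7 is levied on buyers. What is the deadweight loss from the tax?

Pre-tax equilibrium: P* = 75, Q* = 427.
Tax on buyers shifts demand to D = 652 − 3(P + 7) = 631 - 3P.
631 - 3P = -23 + 6P gives seller price Ps = 218/3; buyers pay Pb = 218/3 + 7 = 239/3.
New quantity: Q = 652 − 3(239/3) = 413.
DWL = ½ × 7 × (427 − 413) = 49.

Deadweight loss = 49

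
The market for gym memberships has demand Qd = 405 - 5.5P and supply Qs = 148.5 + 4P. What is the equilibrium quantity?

Q* = 256.5

Set Qd = Qs: 405 - 5.5P = 148.5 + 4P.
256.5 = 9.5P, so P* = 27.
Q* = 405 − 5.5(27) = 256.5.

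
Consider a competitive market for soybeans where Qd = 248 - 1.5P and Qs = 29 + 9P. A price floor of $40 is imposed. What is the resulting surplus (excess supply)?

Equilibrium price would be P* = 146/7, so the floor at 40 binds.
At P = 40: Qd = 188, Qs = 389.
Surplus = 389 − 188 = 201.

Surplus = 201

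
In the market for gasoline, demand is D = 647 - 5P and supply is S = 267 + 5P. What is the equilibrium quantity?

Q* = 457

Set D = S: 647 - 5P = 267 + 5P.
380 = 10P, so P* = 38.
Q* = 647 − 5(38) = 457.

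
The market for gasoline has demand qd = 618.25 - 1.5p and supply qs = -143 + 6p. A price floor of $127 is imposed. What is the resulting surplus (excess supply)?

Surplus = 191.25

Equilibrium price would be p* = 101.5, so the floor at 127 binds.
At p = 127: qd = 427.75, qs = 619.
Surplus = 619 − 427.75 = 191.25.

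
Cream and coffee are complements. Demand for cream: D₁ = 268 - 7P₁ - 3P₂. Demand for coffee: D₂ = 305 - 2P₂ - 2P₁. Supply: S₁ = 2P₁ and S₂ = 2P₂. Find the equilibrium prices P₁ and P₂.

Market 1: 268 - 7P₁ - 3P₂ = 2P₁ → 9P₁ + 3P₂ = 268.
Market 2: 4P₂ + 2P₁ = 305.
Eliminating P₂: 4×(1) − 3×(2) gives 30P₁ = 157, so P₁ = 157/30.
Back-substitute into (2): P₂ = (305 − 2×157/30) / 4 = 2209/30.

P₁ = 157/30, P₂ = 2209/30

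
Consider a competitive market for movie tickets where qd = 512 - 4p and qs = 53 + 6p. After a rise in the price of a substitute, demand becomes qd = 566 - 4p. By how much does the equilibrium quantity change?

Δq = 32.4

Original equilibrium: p* = 45.9, q* = 328.4.
New equilibrium: 566 - 4p = 53 + 6p, so 513 = 10p and p' = 51.3; q' = 566 − 4(51.3) = 360.8.
Change in quantity: 360.8 − 328.4 = 32.4.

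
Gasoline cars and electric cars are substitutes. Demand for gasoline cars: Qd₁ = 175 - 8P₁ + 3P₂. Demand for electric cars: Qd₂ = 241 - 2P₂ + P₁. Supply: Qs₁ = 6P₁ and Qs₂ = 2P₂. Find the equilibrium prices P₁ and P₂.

Market 1: 175 - 8P₁ + 3P₂ = 6P₁ → 14P₁ - 3P₂ = 175.
Market 2: 4P₂ - P₁ = 241.
Eliminating P₂: 4×(1) + 3×(2) gives 53P₁ = 1423, so P₁ = 1423/53.
Back-substitute into (2): P₂ = (241 + 1×1423/53) / 4 = 3549/53.

P₁ = 1423/53, P₂ = 3549/53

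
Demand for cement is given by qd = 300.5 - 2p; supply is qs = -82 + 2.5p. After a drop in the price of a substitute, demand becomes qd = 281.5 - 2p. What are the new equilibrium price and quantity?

p' = 727/9, q' = 2159/18

Original equilibrium: p* = 85, q* = 130.5.
New equilibrium: 281.5 - 2p = -82 + 2.5p, so 363.5 = 4.5p and p' = 727/9; q' = 281.5 − 2(727/9) = 2159/18.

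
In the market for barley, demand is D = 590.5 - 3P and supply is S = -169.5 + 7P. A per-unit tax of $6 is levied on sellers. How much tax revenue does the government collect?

Tax revenue = 2099.4

Pre-tax equilibrium: P* = 76, Q* = 362.5.
Tax on sellers shifts supply to S = -169.5 + 7(P − 6) = -211.5 + 7P.
590.5 - 3P = -211.5 + 7P gives buyer price Pb = 80.2; sellers receive Ps = 80.2 − 6 = 74.2.
New quantity: Q = 590.5 − 3(80.2) = 349.9.
Revenue = 6 × 349.9 = 2099.4.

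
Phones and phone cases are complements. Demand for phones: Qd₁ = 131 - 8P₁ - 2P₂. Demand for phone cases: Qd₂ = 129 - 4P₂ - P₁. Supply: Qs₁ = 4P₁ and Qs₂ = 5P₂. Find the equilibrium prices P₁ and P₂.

P₁ = 921/106, P₂ = 1417/106

Market 1: 131 - 8P₁ - 2P₂ = 4P₁ → 12P₁ + 2P₂ = 131.
Market 2: 9P₂ + P₁ = 129.
Eliminating P₂: 9×(1) − 2×(2) gives 106P₁ = 921, so P₁ = 921/106.
Back-substitute into (2): P₂ = (129 − 1×921/106) / 9 = 1417/106.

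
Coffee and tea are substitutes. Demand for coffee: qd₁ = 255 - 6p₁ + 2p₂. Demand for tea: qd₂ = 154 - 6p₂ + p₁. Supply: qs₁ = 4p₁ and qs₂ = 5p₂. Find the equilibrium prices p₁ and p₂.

Market 1: 255 - 6p₁ + 2p₂ = 4p₁ → 10p₁ - 2p₂ = 255.
Market 2: 11p₂ - p₁ = 154.
Eliminating p₂: 11×(1) + 2×(2) gives 108p₁ = 3113, so p₁ = 3113/108.
Back-substitute into (2): p₂ = (154 + 1×3113/108) / 11 = 1795/108.

p₁ = 3113/108, p₂ = 1795/108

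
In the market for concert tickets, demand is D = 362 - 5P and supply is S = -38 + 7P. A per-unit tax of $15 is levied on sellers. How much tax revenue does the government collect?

Pre-tax equilibrium: P* = 100/3, Q* = 586/3.
Tax on sellers shifts supply to S = -38 + 7(P − 15) = -143 + 7P.
362 - 5P = -143 + 7P gives buyer price Pb = 505/12; sellers receive Ps = 505/12 − 15 = 325/12.
New quantity: Q = 362 − 5(505/12) = 1819/12.
Revenue = 15 × 1819/12 = 2273.75.

Tax revenue = 2273.75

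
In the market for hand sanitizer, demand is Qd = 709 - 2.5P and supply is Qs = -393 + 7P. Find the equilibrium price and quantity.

P* = 116, Q* = 419

Set Qd = Qs: 709 - 2.5P = -393 + 7P.
1102 = 9.5P, so P* = 116.
Q* = 709 − 2.5(116) = 419.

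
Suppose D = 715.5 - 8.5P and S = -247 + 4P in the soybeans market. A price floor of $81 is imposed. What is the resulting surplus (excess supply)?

Surplus = 50

Equilibrium price would be P* = 77, so the floor at 81 binds.
At P = 81: D = 27, S = 77.
Surplus = 77 − 27 = 50.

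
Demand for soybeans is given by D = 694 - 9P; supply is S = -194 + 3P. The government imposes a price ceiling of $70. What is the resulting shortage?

Shortage = 48

Equilibrium price would be P* = 74, so the ceiling at 70 binds.
At P = 70: D = 694 − 9(70) = 64, S = -194 + 3(70) = 16.
Shortage = 64 − 16 = 48.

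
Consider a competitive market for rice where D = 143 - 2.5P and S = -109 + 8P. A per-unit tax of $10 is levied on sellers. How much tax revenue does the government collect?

Tax revenue = 13430/21

Pre-tax equilibrium: P* = 24, Q* = 83.
Tax on sellers shifts supply to S = -109 + 8(P − 10) = -189 + 8P.
143 - 2.5P = -189 + 8P gives buyer price Pb = 664/21; sellers receive Ps = 664/21 − 10 = 454/21.
New quantity: Q = 143 − 2.5(664/21) = 1343/21.
Revenue = 10 × 1343/21 = 13430/21.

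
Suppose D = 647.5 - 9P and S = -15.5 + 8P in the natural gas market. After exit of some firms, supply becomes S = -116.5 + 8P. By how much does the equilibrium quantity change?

ΔQ = -909/17

Original equilibrium: P* = 39, Q* = 296.5.
New equilibrium: 647.5 - 9P = -116.5 + 8P, so 764 = 17P and P' = 764/17; Q' = 647.5 − 9(764/17) = 8263/34.
Change in quantity: 8263/34 − 296.5 = -909/17.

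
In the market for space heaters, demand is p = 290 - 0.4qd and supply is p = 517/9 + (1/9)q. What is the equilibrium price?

Set the two price expressions equal: 290 - 0.4q = 517/9 + (1/9)q.
2093/9 = (23/45)q, so q* = 455.
p* = 290 − (0.4)(455) = 108.

p* = 108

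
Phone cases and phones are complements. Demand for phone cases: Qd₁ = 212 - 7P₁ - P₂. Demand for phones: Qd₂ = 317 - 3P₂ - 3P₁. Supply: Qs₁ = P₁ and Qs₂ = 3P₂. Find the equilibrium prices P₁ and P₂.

Market 1: 212 - 7P₁ - P₂ = P₁ → 8P₁ + P₂ = 212.
Market 2: 6P₂ + 3P₁ = 317.
Eliminating P₂: 6×(1) − 1×(2) gives 45P₁ = 955, so P₁ = 191/9.
Back-substitute into (2): P₂ = (317 − 3×191/9) / 6 = 380/9.

P₁ = 191/9, P₂ = 380/9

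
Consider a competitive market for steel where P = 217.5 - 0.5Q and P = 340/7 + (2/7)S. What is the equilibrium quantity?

Q* = 215

Set the two price expressions equal: 217.5 - 0.5Q = 340/7 + (2/7)Q.
2365/14 = (11/14)Q, so Q* = 215.
P* = 217.5 − (0.5)(215) = 110.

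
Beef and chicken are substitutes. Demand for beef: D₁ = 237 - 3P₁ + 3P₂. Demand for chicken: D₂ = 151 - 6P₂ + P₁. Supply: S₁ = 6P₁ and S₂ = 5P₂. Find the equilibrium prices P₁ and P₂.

Market 1: 237 - 3P₁ + 3P₂ = 6P₁ → 9P₁ - 3P₂ = 237.
Market 2: 11P₂ - P₁ = 151.
Eliminating P₂: 11×(1) + 3×(2) gives 96P₁ = 3060, so P₁ = 31.875.
Back-substitute into (2): P₂ = (151 + 1×31.875) / 11 = 16.625.

P₁ = 31.875, P₂ = 16.625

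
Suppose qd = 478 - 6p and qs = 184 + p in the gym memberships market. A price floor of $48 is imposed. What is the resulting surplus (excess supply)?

Equilibrium price would be p* = 42, so the floor at 48 binds.
At p = 48: qd = 190, qs = 232.
Surplus = 232 − 190 = 42.

Surplus = 42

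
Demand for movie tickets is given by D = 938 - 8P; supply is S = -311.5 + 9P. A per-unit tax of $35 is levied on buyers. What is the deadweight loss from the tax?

Deadweight loss = 44100/17

Pre-tax equilibrium: P* = 73.5, Q* = 350.
Tax on buyers shifts demand to D = 938 − 8(P + 35) = 658 - 8P.
658 - 8P = -311.5 + 9P gives seller price Ps = 1939/34; buyers pay Pb = 1939/34 + 35 = 3129/34.
New quantity: Q = 938 − 8(3129/34) = 3430/17.
DWL = ½ × 35 × (350 − 3430/17) = 44100/17.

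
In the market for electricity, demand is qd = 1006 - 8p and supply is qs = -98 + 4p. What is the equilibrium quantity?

q* = 270

Set qd = qs: 1006 - 8p = -98 + 4p.
1104 = 12p, so p* = 92.
q* = 1006 − 8(92) = 270.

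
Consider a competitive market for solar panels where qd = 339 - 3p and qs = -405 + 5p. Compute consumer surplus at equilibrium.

Equilibrium: 339 - 3p = -405 + 5p gives p* = 93, q* = 60.
Demand choke price (qd = 0): p = 113.
CS = ½(113 − 93)(60) = 600.

Consumer surplus = 600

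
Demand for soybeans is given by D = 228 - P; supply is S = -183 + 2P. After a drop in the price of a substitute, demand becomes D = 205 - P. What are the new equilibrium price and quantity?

Original equilibrium: P* = 137, Q* = 91.
New equilibrium: 205 - P = -183 + 2P, so 388 = 3P and P' = 388/3; Q' = 205 − 1(388/3) = 227/3.

P' = 388/3, Q' = 227/3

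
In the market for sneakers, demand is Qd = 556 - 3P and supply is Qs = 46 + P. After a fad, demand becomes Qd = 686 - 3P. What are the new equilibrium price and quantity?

P' = 160, Q' = 206

Original equilibrium: P* = 127.5, Q* = 173.5.
New equilibrium: 686 - 3P = 46 + P, so 640 = 4P and P' = 160; Q' = 686 − 3(160) = 206.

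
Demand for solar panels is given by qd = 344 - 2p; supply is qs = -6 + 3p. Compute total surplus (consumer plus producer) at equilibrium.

Total surplus = 17340

Equilibrium: 344 - 2p = -6 + 3p gives p* = 70, q* = 204.
Demand choke price: p = 172; supply starts at p = 2.
CS = ½(172 − 70)(204) = 10404; PS = ½(70 − 2)(204) = 6936.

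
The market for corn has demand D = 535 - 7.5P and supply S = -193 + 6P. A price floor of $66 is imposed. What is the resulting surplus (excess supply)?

Equilibrium price would be P* = 1456/27, so the floor at 66 binds.
At P = 66: D = 40, S = 203.
Surplus = 203 − 40 = 163.

Surplus = 163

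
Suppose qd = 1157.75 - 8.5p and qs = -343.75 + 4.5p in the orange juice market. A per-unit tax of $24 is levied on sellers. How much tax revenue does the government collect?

Tax revenue = 32880/13

Pre-tax equilibrium: p* = 115.5, q* = 176.
Tax on sellers shifts supply to qs = -343.75 + 4.5(p − 24) = -451.75 + 4.5p.
1157.75 - 8.5p = -451.75 + 4.5p gives buyer price pb = 3219/26; sellers receive ps = 3219/26 − 24 = 2595/26.
New quantity: q = 1157.75 − 8.5(3219/26) = 1370/13.
Revenue = 24 × 1370/13 = 32880/13.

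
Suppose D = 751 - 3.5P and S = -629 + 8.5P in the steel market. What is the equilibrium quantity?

Set D = S: 751 - 3.5P = -629 + 8.5P.
1380 = 12P, so P* = 115.
Q* = 751 − 3.5(115) = 348.5.

Q* = 348.5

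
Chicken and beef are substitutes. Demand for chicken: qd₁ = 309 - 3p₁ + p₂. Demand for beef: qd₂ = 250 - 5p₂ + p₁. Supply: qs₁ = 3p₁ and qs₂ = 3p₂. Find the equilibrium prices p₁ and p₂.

p₁ = 2722/47, p₂ = 1809/47

Market 1: 309 - 3p₁ + p₂ = 3p₁ → 6p₁ - p₂ = 309.
Market 2: 8p₂ - p₁ = 250.
Eliminating p₂: 8×(1) + 1×(2) gives 47p₁ = 2722, so p₁ = 2722/47.
Back-substitute into (2): p₂ = (250 + 1×2722/47) / 8 = 1809/47.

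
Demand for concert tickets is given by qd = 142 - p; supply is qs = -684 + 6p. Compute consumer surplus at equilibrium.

Equilibrium: 142 - p = -684 + 6p gives p* = 118, q* = 24.
Demand choke price (qd = 0): p = 142.
CS = ½(142 − 118)(24) = 288.

Consumer surplus = 288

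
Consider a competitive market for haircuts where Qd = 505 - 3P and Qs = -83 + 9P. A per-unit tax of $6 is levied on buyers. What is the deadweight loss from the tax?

Deadweight loss = 40.5

Pre-tax equilibrium: P* = 49, Q* = 358.
Tax on buyers shifts demand to Qd = 505 − 3(P + 6) = 487 - 3P.
487 - 3P = -83 + 9P gives seller price Ps = 47.5; buyers pay Pb = 47.5 + 6 = 53.5.
New quantity: Q = 505 − 3(53.5) = 344.5.
DWL = ½ × 6 × (358 − 344.5) = 40.5.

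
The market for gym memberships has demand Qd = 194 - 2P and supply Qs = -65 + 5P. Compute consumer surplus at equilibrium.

Consumer surplus = 3600

Equilibrium: 194 - 2P = -65 + 5P gives P* = 37, Q* = 120.
Demand choke price (Qd = 0): P = 97.
CS = ½(97 − 37)(120) = 3600.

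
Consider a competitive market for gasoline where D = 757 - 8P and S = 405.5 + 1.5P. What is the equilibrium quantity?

Q* = 461

Set D = S: 757 - 8P = 405.5 + 1.5P.
351.5 = 9.5P, so P* = 37.
Q* = 757 − 8(37) = 461.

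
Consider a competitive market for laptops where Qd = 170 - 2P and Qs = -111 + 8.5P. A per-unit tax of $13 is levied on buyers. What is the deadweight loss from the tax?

Pre-tax equilibrium: P* = 562/21, Q* = 2446/21.
Tax on buyers shifts demand to Qd = 170 − 2(P + 13) = 144 - 2P.
144 - 2P = -111 + 8.5P gives seller price Ps = 170/7; buyers pay Pb = 170/7 + 13 = 261/7.
New quantity: Q = 170 − 2(261/7) = 668/7.
DWL = ½ × 13 × (2446/21 − 668/7) = 2873/21.

Deadweight loss = 2873/21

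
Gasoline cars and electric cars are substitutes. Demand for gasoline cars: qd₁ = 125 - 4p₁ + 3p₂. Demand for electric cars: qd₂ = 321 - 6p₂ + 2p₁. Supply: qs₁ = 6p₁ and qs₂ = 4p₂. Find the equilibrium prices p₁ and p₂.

Market 1: 125 - 4p₁ + 3p₂ = 6p₁ → 10p₁ - 3p₂ = 125.
Market 2: 10p₂ - 2p₁ = 321.
Eliminating p₂: 10×(1) + 3×(2) gives 94p₁ = 2213, so p₁ = 2213/94.
Back-substitute into (2): p₂ = (321 + 2×2213/94) / 10 = 1730/47.

p₁ = 2213/94, p₂ = 1730/47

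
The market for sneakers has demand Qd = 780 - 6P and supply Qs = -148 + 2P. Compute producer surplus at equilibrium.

Producer surplus = 1764

Equilibrium: 780 - 6P = -148 + 2P gives P* = 116, Q* = 84.
Supply starts at P = 74 (where Qs = 0).
PS = ½(116 − 74)(84) = 1764.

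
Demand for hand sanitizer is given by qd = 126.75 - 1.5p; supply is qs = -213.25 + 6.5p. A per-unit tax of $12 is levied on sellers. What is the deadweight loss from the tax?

Pre-tax equilibrium: p* = 42.5, q* = 63.
Tax on sellers shifts supply to qs = -213.25 + 6.5(p − 12) = -291.25 + 6.5p.
126.75 - 1.5p = -291.25 + 6.5p gives buyer price pb = 52.25; sellers receive ps = 52.25 − 12 = 40.25.
New quantity: q = 126.75 − 1.5(52.25) = 48.375.
DWL = ½ × 12 × (63 − 48.375) = 87.75.

Deadweight loss = 87.75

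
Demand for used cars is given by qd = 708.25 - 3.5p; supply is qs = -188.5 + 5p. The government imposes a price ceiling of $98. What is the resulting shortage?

Shortage = 63.75

Equilibrium price would be p* = 105.5, so the ceiling at 98 binds.
At p = 98: qd = 708.25 − 3.5(98) = 365.25, qs = -188.5 + 5(98) = 301.5.
Shortage = 365.25 − 301.5 = 63.75.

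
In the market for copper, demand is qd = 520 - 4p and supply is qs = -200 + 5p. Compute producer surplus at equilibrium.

Producer surplus = 4000

Equilibrium: 520 - 4p = -200 + 5p gives p* = 80, q* = 200.
Supply starts at p = 40 (where qs = 0).
PS = ½(80 − 40)(200) = 4000.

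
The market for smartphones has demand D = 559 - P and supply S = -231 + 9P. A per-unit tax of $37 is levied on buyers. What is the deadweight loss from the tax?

Pre-tax equilibrium: P* = 79, Q* = 480.
Tax on buyers shifts demand to D = 559 − 1(P + 37) = 522 - P.
522 - P = -231 + 9P gives seller price Ps = 75.3; buyers pay Pb = 75.3 + 37 = 112.3.
New quantity: Q = 559 − 1(112.3) = 446.7.
DWL = ½ × 37 × (480 − 446.7) = 616.05.

Deadweight loss = 616.05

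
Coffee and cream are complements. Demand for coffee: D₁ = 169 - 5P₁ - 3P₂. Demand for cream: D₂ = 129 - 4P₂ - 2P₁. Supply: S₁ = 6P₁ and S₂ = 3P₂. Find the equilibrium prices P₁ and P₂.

P₁ = 796/71, P₂ = 1081/71

Market 1: 169 - 5P₁ - 3P₂ = 6P₁ → 11P₁ + 3P₂ = 169.
Market 2: 7P₂ + 2P₁ = 129.
Eliminating P₂: 7×(1) − 3×(2) gives 71P₁ = 796, so P₁ = 796/71.
Back-substitute into (2): P₂ = (129 − 2×796/71) / 7 = 1081/71.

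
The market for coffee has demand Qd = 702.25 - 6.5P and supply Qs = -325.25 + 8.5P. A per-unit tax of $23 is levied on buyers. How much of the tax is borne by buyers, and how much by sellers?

Buyers bear 391/30, sellers bear 299/30

Pre-tax equilibrium: P* = 68.5, Q* = 257.
Tax on buyers shifts demand to Qd = 702.25 − 6.5(P + 23) = 552.75 - 6.5P.
552.75 - 6.5P = -325.25 + 8.5P gives seller price Ps = 878/15; buyers pay Pb = 878/15 + 23 = 1223/15.
New quantity: Q = 702.25 − 6.5(1223/15) = 10337/60.
Buyer burden = 1223/15 − 68.5 = 391/30; seller burden = 68.5 − 878/15 = 299/30.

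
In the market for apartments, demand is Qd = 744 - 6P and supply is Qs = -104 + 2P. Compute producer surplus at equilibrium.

Producer surplus = 2916

Equilibrium: 744 - 6P = -104 + 2P gives P* = 106, Q* = 108.
Supply starts at P = 52 (where Qs = 0).
PS = ½(106 − 52)(108) = 2916.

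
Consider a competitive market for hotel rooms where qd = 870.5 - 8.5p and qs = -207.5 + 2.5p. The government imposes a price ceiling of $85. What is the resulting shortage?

Shortage = 143

Equilibrium price would be p* = 98, so the ceiling at 85 binds.
At p = 85: qd = 870.5 − 8.5(85) = 148, qs = -207.5 + 2.5(85) = 5.
Shortage = 148 − 5 = 143.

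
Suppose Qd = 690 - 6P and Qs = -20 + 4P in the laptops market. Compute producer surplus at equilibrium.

Equilibrium: 690 - 6P = -20 + 4P gives P* = 71, Q* = 264.
Supply starts at P = 5 (where Qs = 0).
PS = ½(71 − 5)(264) = 8712.

Producer surplus = 8712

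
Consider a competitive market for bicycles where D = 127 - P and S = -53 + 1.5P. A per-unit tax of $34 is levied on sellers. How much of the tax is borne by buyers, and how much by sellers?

Pre-tax equilibrium: P* = 72, Q* = 55.
Tax on sellers shifts supply to S = -53 + 1.5(P − 34) = -104 + 1.5P.
127 - P = -104 + 1.5P gives buyer price Pb = 92.4; sellers receive Ps = 92.4 − 34 = 58.4.
New quantity: Q = 127 − 1(92.4) = 34.6.
Buyer burden = 92.4 − 72 = 20.4; seller burden = 72 − 58.4 = 13.6.

Buyers bear $20.4, sellers bear $13.6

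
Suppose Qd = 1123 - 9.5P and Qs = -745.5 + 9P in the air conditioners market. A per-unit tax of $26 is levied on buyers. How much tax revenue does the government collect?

Pre-tax equilibrium: P* = 101, Q* = 163.5.
Tax on buyers shifts demand to Qd = 1123 − 9.5(P + 26) = 876 - 9.5P.
876 - 9.5P = -745.5 + 9P gives seller price Ps = 3243/37; buyers pay Pb = 3243/37 + 26 = 4205/37.
New quantity: Q = 1123 − 9.5(4205/37) = 3207/74.
Revenue = 26 × 3207/74 = 41691/37.

Tax revenue = 41691/37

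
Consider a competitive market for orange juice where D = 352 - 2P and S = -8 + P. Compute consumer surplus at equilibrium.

Consumer surplus = 3136

Equilibrium: 352 - 2P = -8 + P gives P* = 120, Q* = 112.
Demand choke price (D = 0): P = 176.
CS = ½(176 − 120)(112) = 3136.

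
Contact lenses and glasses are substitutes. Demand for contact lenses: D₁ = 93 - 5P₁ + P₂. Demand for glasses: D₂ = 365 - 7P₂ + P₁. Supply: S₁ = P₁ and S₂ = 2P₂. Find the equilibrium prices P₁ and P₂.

P₁ = 1202/53, P₂ = 2283/53

Market 1: 93 - 5P₁ + P₂ = P₁ → 6P₁ - P₂ = 93.
Market 2: 9P₂ - P₁ = 365.
Eliminating P₂: 9×(1) + 1×(2) gives 53P₁ = 1202, so P₁ = 1202/53.
Back-substitute into (2): P₂ = (365 + 1×1202/53) / 9 = 2283/53.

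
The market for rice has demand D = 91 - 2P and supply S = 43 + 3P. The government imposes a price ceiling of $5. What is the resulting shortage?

Shortage = 23

Equilibrium price would be P* = 9.6, so the ceiling at 5 binds.
At P = 5: D = 91 − 2(5) = 81, S = 43 + 3(5) = 58.
Shortage = 81 − 58 = 23.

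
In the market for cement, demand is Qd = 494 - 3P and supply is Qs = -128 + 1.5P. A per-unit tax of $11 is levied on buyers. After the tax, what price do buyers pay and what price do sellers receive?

Pre-tax equilibrium: P* = 1244/9, Q* = 238/3.
Tax on buyers shifts demand to Qd = 494 − 3(P + 11) = 461 - 3P.
461 - 3P = -128 + 1.5P gives seller price Ps = 1178/9; buyers pay Pb = 1178/9 + 11 = 1277/9.
New quantity: Q = 494 − 3(1277/9) = 205/3.

Buyers pay 1277/9, sellers receive 1178/9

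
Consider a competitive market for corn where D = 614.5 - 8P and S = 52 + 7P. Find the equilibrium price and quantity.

P* = 37.5, Q* = 314.5

Set D = S: 614.5 - 8P = 52 + 7P.
562.5 = 15P, so P* = 37.5.
Q* = 614.5 − 8(37.5) = 314.5.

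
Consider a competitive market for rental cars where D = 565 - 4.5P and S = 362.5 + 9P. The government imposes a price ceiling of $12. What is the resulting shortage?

Equilibrium price would be P* = 15, so the ceiling at 12 binds.
At P = 12: D = 565 − 4.5(12) = 511, S = 362.5 + 9(12) = 470.5.
Shortage = 511 − 470.5 = 40.5.

Shortage = 40.5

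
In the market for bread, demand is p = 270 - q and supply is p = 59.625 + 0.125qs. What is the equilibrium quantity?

Set the two price expressions equal: 270 - q = 59.625 + 0.125q.
210.375 = 1.125q, so q* = 187.
p* = 270 − (1)(187) = 83.

q* = 187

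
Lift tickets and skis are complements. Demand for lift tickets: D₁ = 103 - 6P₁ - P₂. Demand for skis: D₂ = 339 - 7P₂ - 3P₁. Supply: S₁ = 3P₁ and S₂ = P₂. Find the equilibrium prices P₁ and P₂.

P₁ = 485/69, P₂ = 914/23

Market 1: 103 - 6P₁ - P₂ = 3P₁ → 9P₁ + P₂ = 103.
Market 2: 8P₂ + 3P₁ = 339.
Eliminating P₂: 8×(1) − 1×(2) gives 69P₁ = 485, so P₁ = 485/69.
Back-substitute into (2): P₂ = (339 − 3×485/69) / 8 = 914/23.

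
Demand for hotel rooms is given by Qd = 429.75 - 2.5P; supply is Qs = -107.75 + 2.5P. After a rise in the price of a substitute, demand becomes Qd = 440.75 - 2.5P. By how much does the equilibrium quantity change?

Original equilibrium: P* = 107.5, Q* = 161.
New equilibrium: 440.75 - 2.5P = -107.75 + 2.5P, so 548.5 = 5P and P' = 109.7; Q' = 440.75 − 2.5(109.7) = 166.5.
Change in quantity: 166.5 − 161 = 5.5.

ΔQ = 5.5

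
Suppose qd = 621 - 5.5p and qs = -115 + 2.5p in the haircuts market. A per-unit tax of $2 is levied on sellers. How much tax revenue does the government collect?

Pre-tax equilibrium: p* = 92, q* = 115.
Tax on sellers shifts supply to qs = -115 + 2.5(p − 2) = -120 + 2.5p.
621 - 5.5p = -120 + 2.5p gives buyer price pb = 92.625; sellers receive ps = 92.625 − 2 = 90.625.
New quantity: q = 621 − 5.5(92.625) = 111.5625.
Revenue = 2 × 111.5625 = 223.125.

Tax revenue = 223.125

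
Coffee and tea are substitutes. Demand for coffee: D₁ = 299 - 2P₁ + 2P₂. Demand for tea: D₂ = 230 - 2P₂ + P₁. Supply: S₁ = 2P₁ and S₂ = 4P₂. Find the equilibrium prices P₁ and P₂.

P₁ = 1127/11, P₂ = 1219/22

Market 1: 299 - 2P₁ + 2P₂ = 2P₁ → 4P₁ - 2P₂ = 299.
Market 2: 6P₂ - P₁ = 230.
Eliminating P₂: 6×(1) + 2×(2) gives 22P₁ = 2254, so P₁ = 1127/11.
Back-substitute into (2): P₂ = (230 + 1×1127/11) / 6 = 1219/22.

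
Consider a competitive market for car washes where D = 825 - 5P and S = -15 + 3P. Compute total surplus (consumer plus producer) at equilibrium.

Total surplus = 24000

Equilibrium: 825 - 5P = -15 + 3P gives P* = 105, Q* = 300.
Demand choke price: P = 165; supply starts at P = 5.
CS = ½(165 − 105)(300) = 9000; PS = ½(105 − 5)(300) = 15000.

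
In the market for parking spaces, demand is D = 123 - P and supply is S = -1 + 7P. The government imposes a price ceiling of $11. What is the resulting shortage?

Shortage = 36

Equilibrium price would be P* = 15.5, so the ceiling at 11 binds.
At P = 11: D = 123 − 1(11) = 112, S = -1 + 7(11) = 76.
Shortage = 112 − 76 = 36.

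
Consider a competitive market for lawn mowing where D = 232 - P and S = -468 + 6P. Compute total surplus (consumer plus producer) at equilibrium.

Equilibrium: 232 - P = -468 + 6P gives P* = 100, Q* = 132.
Demand choke price: P = 232; supply starts at P = 78.
CS = ½(232 − 100)(132) = 8712; PS = ½(100 − 78)(132) = 1452.

Total surplus = 10164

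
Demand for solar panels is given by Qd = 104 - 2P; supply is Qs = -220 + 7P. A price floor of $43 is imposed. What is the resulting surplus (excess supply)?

Surplus = 63

Equilibrium price would be P* = 36, so the floor at 43 binds.
At P = 43: Qd = 18, Qs = 81.
Surplus = 81 − 18 = 63.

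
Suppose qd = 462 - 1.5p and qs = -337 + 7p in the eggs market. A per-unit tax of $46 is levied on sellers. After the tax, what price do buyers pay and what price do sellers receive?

Buyers pay 2242/17, sellers receive 1460/17

Pre-tax equilibrium: p* = 94, q* = 321.
Tax on sellers shifts supply to qs = -337 + 7(p − 46) = -659 + 7p.
462 - 1.5p = -659 + 7p gives buyer price pb = 2242/17; sellers receive ps = 2242/17 − 46 = 1460/17.
New quantity: q = 462 − 1.5(2242/17) = 4491/17.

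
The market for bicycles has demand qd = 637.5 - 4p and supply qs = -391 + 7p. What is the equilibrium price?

p* = 93.5

Set qd = qs: 637.5 - 4p = -391 + 7p.
1028.5 = 11p, so p* = 93.5.
q* = 637.5 − 4(93.5) = 263.5.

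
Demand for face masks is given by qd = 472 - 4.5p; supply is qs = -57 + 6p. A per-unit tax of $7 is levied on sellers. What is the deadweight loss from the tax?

Deadweight loss = 63

Pre-tax equilibrium: p* = 1058/21, q* = 1717/7.
Tax on sellers shifts supply to qs = -57 + 6(p − 7) = -99 + 6p.
472 - 4.5p = -99 + 6p gives buyer price pb = 1142/21; sellers receive ps = 1142/21 − 7 = 995/21.
New quantity: q = 472 − 4.5(1142/21) = 1591/7.
DWL = ½ × 7 × (1717/7 − 1591/7) = 63.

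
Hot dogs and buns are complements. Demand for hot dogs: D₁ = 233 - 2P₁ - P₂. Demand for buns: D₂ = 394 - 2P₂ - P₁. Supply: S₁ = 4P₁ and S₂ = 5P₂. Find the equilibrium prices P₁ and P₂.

Market 1: 233 - 2P₁ - P₂ = 4P₁ → 6P₁ + P₂ = 233.
Market 2: 7P₂ + P₁ = 394.
Eliminating P₂: 7×(1) − 1×(2) gives 41P₁ = 1237, so P₁ = 1237/41.
Back-substitute into (2): P₂ = (394 − 1×1237/41) / 7 = 2131/41.

P₁ = 1237/41, P₂ = 2131/41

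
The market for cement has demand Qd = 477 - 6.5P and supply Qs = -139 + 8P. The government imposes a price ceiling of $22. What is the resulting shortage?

Shortage = 297

Equilibrium price would be P* = 1232/29, so the ceiling at 22 binds.
At P = 22: Qd = 477 − 6.5(22) = 334, Qs = -139 + 8(22) = 37.
Shortage = 334 − 37 = 297.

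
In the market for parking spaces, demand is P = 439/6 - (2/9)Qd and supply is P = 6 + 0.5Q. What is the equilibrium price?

Set the two price expressions equal: 439/6 - (2/9)Q = 6 + 0.5Q.
403/6 = (13/18)Q, so Q* = 93.
P* = 439/6 − (2/9)(93) = 52.5.

P* = 52.5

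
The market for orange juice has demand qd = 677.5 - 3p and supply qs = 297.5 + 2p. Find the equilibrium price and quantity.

p* = 76, q* = 449.5

Set qd = qs: 677.5 - 3p = 297.5 + 2p.
380 = 5p, so p* = 76.
q* = 677.5 − 3(76) = 449.5.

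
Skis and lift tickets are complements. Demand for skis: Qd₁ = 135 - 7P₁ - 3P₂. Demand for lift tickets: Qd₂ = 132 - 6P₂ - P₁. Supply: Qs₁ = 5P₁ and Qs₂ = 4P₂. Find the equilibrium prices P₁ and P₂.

P₁ = 106/13, P₂ = 161/13

Market 1: 135 - 7P₁ - 3P₂ = 5P₁ → 12P₁ + 3P₂ = 135.
Market 2: 10P₂ + P₁ = 132.
Eliminating P₂: 10×(1) − 3×(2) gives 117P₁ = 954, so P₁ = 106/13.
Back-substitute into (2): P₂ = (132 − 1×106/13) / 10 = 161/13.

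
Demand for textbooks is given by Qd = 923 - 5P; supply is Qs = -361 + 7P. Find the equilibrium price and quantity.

P* = 107, Q* = 388

Set Qd = Qs: 923 - 5P = -361 + 7P.
1284 = 12P, so P* = 107.
Q* = 923 − 5(107) = 388.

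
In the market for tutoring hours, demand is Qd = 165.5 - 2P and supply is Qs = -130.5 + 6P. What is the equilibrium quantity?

Q* = 91.5

Set Qd = Qs: 165.5 - 2P = -130.5 + 6P.
296 = 8P, so P* = 37.
Q* = 165.5 − 2(37) = 91.5.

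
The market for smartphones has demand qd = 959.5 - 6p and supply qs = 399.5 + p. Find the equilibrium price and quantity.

Set qd = qs: 959.5 - 6p = 399.5 + p.
560 = 7p, so p* = 80.
q* = 959.5 − 6(80) = 479.5.

p* = 80, q* = 479.5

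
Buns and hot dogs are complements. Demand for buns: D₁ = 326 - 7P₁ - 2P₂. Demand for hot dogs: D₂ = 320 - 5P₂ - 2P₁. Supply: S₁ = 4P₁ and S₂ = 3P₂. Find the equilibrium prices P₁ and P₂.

Market 1: 326 - 7P₁ - 2P₂ = 4P₁ → 11P₁ + 2P₂ = 326.
Market 2: 8P₂ + 2P₁ = 320.
Eliminating P₂: 8×(1) − 2×(2) gives 84P₁ = 1968, so P₁ = 164/7.
Back-substitute into (2): P₂ = (320 − 2×164/7) / 8 = 239/7.

P₁ = 164/7, P₂ = 239/7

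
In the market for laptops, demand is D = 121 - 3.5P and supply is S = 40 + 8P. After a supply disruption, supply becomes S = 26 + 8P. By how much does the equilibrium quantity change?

ΔQ = -98/23

Original equilibrium: P* = 162/23, Q* = 2216/23.
New equilibrium: 121 - 3.5P = 26 + 8P, so 95 = 11.5P and P' = 190/23; Q' = 121 − 3.5(190/23) = 2118/23.
Change in quantity: 2118/23 − 2216/23 = -98/23.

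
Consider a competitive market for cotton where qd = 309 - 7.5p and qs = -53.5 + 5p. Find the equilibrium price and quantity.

p* = 29, q* = 91.5

Set qd = qs: 309 - 7.5p = -53.5 + 5p.
362.5 = 12.5p, so p* = 29.
q* = 309 − 7.5(29) = 91.5.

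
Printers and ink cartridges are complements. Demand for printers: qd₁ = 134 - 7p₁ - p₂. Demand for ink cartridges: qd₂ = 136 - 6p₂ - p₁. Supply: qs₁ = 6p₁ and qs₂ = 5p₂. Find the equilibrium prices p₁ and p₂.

p₁ = 669/71, p₂ = 817/71

Market 1: 134 - 7p₁ - p₂ = 6p₁ → 13p₁ + p₂ = 134.
Market 2: 11p₂ + p₁ = 136.
Eliminating p₂: 11×(1) − 1×(2) gives 142p₁ = 1338, so p₁ = 669/71.
Back-substitute into (2): p₂ = (136 − 1×669/71) / 11 = 817/71.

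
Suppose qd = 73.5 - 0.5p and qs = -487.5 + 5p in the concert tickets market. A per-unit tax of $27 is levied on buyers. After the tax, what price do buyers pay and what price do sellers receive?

Buyers pay 1392/11, sellers receive 1095/11

Pre-tax equilibrium: p* = 102, q* = 22.5.
Tax on buyers shifts demand to qd = 73.5 − 0.5(p + 27) = 60 - 0.5p.
60 - 0.5p = -487.5 + 5p gives seller price ps = 1095/11; buyers pay pb = 1095/11 + 27 = 1392/11.
New quantity: q = 73.5 − 0.5(1392/11) = 225/22.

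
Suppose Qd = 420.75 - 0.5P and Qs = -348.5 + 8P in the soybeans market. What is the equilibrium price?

Set Qd = Qs: 420.75 - 0.5P = -348.5 + 8P.
769.25 = 8.5P, so P* = 90.5.
Q* = 420.75 − 0.5(90.5) = 375.5.

P* = 90.5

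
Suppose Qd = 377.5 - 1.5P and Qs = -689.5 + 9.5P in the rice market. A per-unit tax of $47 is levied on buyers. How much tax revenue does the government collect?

Tax revenue = 353863/44

Pre-tax equilibrium: P* = 97, Q* = 232.
Tax on buyers shifts demand to Qd = 377.5 − 1.5(P + 47) = 307 - 1.5P.
307 - 1.5P = -689.5 + 9.5P gives seller price Ps = 1993/22; buyers pay Pb = 1993/22 + 47 = 3027/22.
New quantity: Q = 377.5 − 1.5(3027/22) = 7529/44.
Revenue = 47 × 7529/44 = 353863/44.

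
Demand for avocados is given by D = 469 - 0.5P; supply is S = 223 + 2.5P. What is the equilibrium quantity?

Q* = 428

Set D = S: 469 - 0.5P = 223 + 2.5P.
246 = 3P, so P* = 82.
Q* = 469 − 0.5(82) = 428.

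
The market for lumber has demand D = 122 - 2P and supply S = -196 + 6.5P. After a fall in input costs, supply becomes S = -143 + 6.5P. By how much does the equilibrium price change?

Original equilibrium: P* = 636/17, Q* = 802/17.
New equilibrium: 122 - 2P = -143 + 6.5P, so 265 = 8.5P and P' = 530/17; Q' = 122 − 2(530/17) = 1014/17.
Change in price: 530/17 − 636/17 = -106/17.

ΔP = -106/17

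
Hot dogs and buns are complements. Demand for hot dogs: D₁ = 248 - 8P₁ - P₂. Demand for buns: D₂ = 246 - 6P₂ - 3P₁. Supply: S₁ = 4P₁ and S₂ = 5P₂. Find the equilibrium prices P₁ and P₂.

P₁ = 2482/129, P₂ = 736/43

Market 1: 248 - 8P₁ - P₂ = 4P₁ → 12P₁ + P₂ = 248.
Market 2: 11P₂ + 3P₁ = 246.
Eliminating P₂: 11×(1) − 1×(2) gives 129P₁ = 2482, so P₁ = 2482/129.
Back-substitute into (2): P₂ = (246 − 3×2482/129) / 11 = 736/43.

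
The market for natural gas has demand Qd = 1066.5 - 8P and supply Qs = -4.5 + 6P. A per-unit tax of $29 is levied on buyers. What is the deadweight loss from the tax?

Deadweight loss = 10092/7

Pre-tax equilibrium: P* = 76.5, Q* = 454.5.
Tax on buyers shifts demand to Qd = 1066.5 − 8(P + 29) = 834.5 - 8P.
834.5 - 8P = -4.5 + 6P gives seller price Ps = 839/14; buyers pay Pb = 839/14 + 29 = 1245/14.
New quantity: Q = 1066.5 − 8(1245/14) = 4971/14.
DWL = ½ × 29 × (454.5 − 4971/14) = 10092/7.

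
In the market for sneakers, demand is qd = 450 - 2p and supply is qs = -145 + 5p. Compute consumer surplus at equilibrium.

Consumer surplus = 19600

Equilibrium: 450 - 2p = -145 + 5p gives p* = 85, q* = 280.
Demand choke price (qd = 0): p = 225.
CS = ½(225 − 85)(280) = 19600.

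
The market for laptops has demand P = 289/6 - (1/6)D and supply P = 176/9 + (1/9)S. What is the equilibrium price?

P* = 31

Set the two price expressions equal: 289/6 - (1/6)Q = 176/9 + (1/9)Q.
515/18 = (5/18)Q, so Q* = 103.
P* = 289/6 − (1/6)(103) = 31.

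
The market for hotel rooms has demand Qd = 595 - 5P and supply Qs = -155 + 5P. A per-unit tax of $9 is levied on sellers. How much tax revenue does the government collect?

Pre-tax equilibrium: P* = 75, Q* = 220.
Tax on sellers shifts supply to Qs = -155 + 5(P − 9) = -200 + 5P.
595 - 5P = -200 + 5P gives buyer price Pb = 79.5; sellers receive Ps = 79.5 − 9 = 70.5.
New quantity: Q = 595 − 5(79.5) = 197.5.
Revenue = 9 × 197.5 = 1777.5.

Tax revenue = 1777.5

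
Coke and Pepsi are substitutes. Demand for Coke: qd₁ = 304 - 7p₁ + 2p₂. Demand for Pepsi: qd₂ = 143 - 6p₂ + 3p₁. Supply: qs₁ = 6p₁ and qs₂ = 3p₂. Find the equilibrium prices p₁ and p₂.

Market 1: 304 - 7p₁ + 2p₂ = 6p₁ → 13p₁ - 2p₂ = 304.
Market 2: 9p₂ - 3p₁ = 143.
Eliminating p₂: 9×(1) + 2×(2) gives 111p₁ = 3022, so p₁ = 3022/111.
Back-substitute into (2): p₂ = (143 + 3×3022/111) / 9 = 2771/111.

p₁ = 3022/111, p₂ = 2771/111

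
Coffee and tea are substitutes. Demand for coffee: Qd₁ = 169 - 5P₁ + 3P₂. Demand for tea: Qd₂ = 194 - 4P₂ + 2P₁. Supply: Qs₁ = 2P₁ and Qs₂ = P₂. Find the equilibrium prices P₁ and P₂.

Market 1: 169 - 5P₁ + 3P₂ = 2P₁ → 7P₁ - 3P₂ = 169.
Market 2: 5P₂ - 2P₁ = 194.
Eliminating P₂: 5×(1) + 3×(2) gives 29P₁ = 1427, so P₁ = 1427/29.
Back-substitute into (2): P₂ = (194 + 2×1427/29) / 5 = 1696/29.

P₁ = 1427/29, P₂ = 1696/29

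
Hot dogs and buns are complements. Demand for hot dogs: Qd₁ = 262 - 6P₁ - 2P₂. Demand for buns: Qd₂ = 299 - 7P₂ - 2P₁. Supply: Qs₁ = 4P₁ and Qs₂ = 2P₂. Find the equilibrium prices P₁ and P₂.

P₁ = 880/43, P₂ = 1233/43

Market 1: 262 - 6P₁ - 2P₂ = 4P₁ → 10P₁ + 2P₂ = 262.
Market 2: 9P₂ + 2P₁ = 299.
Eliminating P₂: 9×(1) − 2×(2) gives 86P₁ = 1760, so P₁ = 880/43.
Back-substitute into (2): P₂ = (299 − 2×880/43) / 9 = 1233/43.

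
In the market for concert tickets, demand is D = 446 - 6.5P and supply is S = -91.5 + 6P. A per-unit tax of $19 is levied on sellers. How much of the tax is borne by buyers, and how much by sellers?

Pre-tax equilibrium: P* = 43, Q* = 166.5.
Tax on sellers shifts supply to S = -91.5 + 6(P − 19) = -205.5 + 6P.
446 - 6.5P = -205.5 + 6P gives buyer price Pb = 52.12; sellers receive Ps = 52.12 − 19 = 33.12.
New quantity: Q = 446 − 6.5(52.12) = 107.22.
Buyer burden = 52.12 − 43 = 9.12; seller burden = 43 − 33.12 = 9.88.

Buyers bear $9.12, sellers bear $9.88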